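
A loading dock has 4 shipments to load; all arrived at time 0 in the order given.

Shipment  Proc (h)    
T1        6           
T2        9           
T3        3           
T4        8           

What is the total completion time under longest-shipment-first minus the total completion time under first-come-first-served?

LPT (decreasing processing time): T2 T4 T1 T3.
T2: 0→9
T4: 9→17
T1: 17→23
T3: 23→26
Sum = 9+17+23+26 = 75.
FIFO (arrival order): T1 T2 T3 T4.
T1: 0→6
T2: 6→15
T3: 15→18
T4: 18→26
Sum = 6+15+18+26 = 65.
Difference = 75 − 65 = 10.

10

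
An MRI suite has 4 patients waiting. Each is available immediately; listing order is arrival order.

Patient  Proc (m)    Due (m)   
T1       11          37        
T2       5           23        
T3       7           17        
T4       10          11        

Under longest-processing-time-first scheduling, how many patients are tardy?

LPT (decreasing processing time): T1 T4 T3 T2.
T1: 0→11, due 37, tardiness 0
T4: 11→21, due 11, tardiness 10
T3: 21→28, due 17, tardiness 11
T2: 28→33, due 23, tardiness 10
Late patients: 3.

3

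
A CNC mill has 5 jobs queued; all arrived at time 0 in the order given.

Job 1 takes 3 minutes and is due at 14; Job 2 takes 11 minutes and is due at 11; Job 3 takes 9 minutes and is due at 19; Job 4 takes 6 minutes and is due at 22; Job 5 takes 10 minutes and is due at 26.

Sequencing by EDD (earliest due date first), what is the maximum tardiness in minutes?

13

EDD (increasing due date): Job 2 Job 1 Job 3 Job 4 Job 5.
Job 2: 0→11, due 11, tardiness 0
Job 1: 11→14, due 14, tardiness 0
Job 3: 14→23, due 19, tardiness 4
Job 4: 23→29, due 22, tardiness 7
Job 5: 29→39, due 26, tardiness 13
Maximum = 13.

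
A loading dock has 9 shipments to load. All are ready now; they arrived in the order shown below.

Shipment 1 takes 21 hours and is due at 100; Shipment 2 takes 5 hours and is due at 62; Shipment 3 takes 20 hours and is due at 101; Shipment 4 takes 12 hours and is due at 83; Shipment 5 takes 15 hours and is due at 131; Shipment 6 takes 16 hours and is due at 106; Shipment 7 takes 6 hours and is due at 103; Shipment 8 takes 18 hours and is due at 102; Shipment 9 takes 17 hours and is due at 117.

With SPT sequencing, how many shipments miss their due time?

2

SPT (increasing processing time): Shipment 2 Shipment 7 Shipment 4 Shipment 5 Shipment 6 Shipment 9 Shipment 8 Shipment 3 Shipment 1.
Shipment 2: 0→5, due 62, tardiness 0
Shipment 7: 5→11, due 103, tardiness 0
Shipment 4: 11→23, due 83, tardiness 0
Shipment 5: 23→38, due 131, tardiness 0
Shipment 6: 38→54, due 106, tardiness 0
Shipment 9: 54→71, due 117, tardiness 0
Shipment 8: 71→89, due 102, tardiness 0
Shipment 3: 89→109, due 101, tardiness 8
Shipment 1: 109→130, due 100, tardiness 30
Late shipments: 2.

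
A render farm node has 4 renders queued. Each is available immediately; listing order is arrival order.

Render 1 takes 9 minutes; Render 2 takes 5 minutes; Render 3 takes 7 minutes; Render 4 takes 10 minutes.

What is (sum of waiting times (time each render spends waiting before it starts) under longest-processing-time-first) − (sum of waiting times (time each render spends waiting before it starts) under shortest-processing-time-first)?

17

LPT (decreasing processing time): Render 4 Render 1 Render 3 Render 2.
Render 4: waits 0, runs 0→10
Render 1: waits 10, runs 10→19
Render 3: waits 19, runs 19→26
Render 2: waits 26, runs 26→31
Sum = 0+10+19+26 = 55.
SPT (increasing processing time): Render 2 Render 3 Render 1 Render 4.
Render 2: waits 0, runs 0→5
Render 3: waits 5, runs 5→12
Render 1: waits 12, runs 12→21
Render 4: waits 21, runs 21→31
Sum = 0+5+12+21 = 38.
Difference = 55 − 38 = 17.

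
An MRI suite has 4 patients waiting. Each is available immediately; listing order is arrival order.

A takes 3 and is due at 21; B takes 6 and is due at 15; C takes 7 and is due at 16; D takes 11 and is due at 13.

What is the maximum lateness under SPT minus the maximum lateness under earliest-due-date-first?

SPT (increasing processing time): A B C D.
A: 0→3, due 21, lateness -18
B: 3→9, due 15, lateness -6
C: 9→16, due 16, lateness 0
D: 16→27, due 13, lateness 14
Maximum = 14.
EDD (increasing due date): D B C A.
D: 0→11, due 13, lateness -2
B: 11→17, due 15, lateness 2
C: 17→24, due 16, lateness 8
A: 24→27, due 21, lateness 6
Maximum = 8.
Difference = 14 − 8 = 6.

6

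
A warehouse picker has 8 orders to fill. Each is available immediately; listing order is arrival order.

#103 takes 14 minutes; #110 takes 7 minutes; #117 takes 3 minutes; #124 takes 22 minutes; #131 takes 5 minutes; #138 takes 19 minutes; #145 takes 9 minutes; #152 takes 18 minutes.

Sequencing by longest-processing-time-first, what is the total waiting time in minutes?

LPT (decreasing processing time): #124 #138 #152 #103 #145 #110 #131 #117.
#124: waits 0, runs 0→22
#138: waits 22, runs 22→41
#152: waits 41, runs 41→59
#103: waits 59, runs 59→73
#145: waits 73, runs 73→82
#110: waits 82, runs 82→89
#131: waits 89, runs 89→94
#117: waits 94, runs 94→97
Sum = 0+22+41+59+73+82+89+94 = 460.

460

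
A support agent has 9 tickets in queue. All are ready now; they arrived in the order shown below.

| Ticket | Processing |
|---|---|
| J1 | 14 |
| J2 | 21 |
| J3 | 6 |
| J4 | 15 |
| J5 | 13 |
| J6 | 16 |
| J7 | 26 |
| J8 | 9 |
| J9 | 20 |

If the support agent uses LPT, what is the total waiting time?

692

LPT (decreasing processing time): J7 J2 J9 J6 J4 J1 J5 J8 J3.
J7: waits 0, runs 0→26
J2: waits 26, runs 26→47
J9: waits 47, runs 47→67
J6: waits 67, runs 67→83
J4: waits 83, runs 83→98
J1: waits 98, runs 98→112
J5: waits 112, runs 112→125
J8: waits 125, runs 125→134
J3: waits 134, runs 134→140
Sum = 0+26+47+67+83+98+112+125+134 = 692.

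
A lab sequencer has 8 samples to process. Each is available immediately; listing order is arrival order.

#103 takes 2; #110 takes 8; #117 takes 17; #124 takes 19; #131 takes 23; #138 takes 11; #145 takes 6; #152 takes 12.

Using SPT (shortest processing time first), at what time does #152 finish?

39

SPT (increasing processing time): #103 #145 #110 #138 #152 #117 #124 #131.
#103: 0→2
#145: 2→8
#110: 8→16
#138: 16→27
#152: 27→39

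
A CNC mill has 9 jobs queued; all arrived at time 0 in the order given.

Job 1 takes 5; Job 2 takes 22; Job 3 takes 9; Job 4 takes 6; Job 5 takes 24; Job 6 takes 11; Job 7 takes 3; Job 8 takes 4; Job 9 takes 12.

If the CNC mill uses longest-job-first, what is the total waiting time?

LPT (decreasing processing time): Job 5 Job 2 Job 9 Job 6 Job 3 Job 4 Job 1 Job 8 Job 7.
Job 5: waits 0, runs 0→24
Job 2: waits 24, runs 24→46
Job 9: waits 46, runs 46→58
Job 6: waits 58, runs 58→69
Job 3: waits 69, runs 69→78
Job 4: waits 78, runs 78→84
Job 1: waits 84, runs 84→89
Job 8: waits 89, runs 89→93
Job 7: waits 93, runs 93→96
Sum = 0+24+46+58+69+78+84+89+93 = 541.

541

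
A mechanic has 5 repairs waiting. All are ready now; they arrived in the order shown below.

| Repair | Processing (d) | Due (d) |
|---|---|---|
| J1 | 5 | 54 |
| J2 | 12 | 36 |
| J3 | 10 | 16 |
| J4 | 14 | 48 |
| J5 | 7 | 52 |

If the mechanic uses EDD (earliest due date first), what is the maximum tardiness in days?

0

EDD (increasing due date): J3 J2 J4 J5 J1.
J3: 0→10, due 16, tardiness 0
J2: 10→22, due 36, tardiness 0
J4: 22→36, due 48, tardiness 0
J5: 36→43, due 52, tardiness 0
J1: 43→48, due 54, tardiness 0
Maximum = 0.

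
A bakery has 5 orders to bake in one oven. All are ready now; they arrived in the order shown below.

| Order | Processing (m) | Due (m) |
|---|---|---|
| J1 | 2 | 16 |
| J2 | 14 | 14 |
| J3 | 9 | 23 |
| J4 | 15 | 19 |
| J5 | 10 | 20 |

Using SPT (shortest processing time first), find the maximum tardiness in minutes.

31

SPT (increasing processing time): J1 J3 J5 J2 J4.
J1: 0→2, due 16, tardiness 0
J3: 2→11, due 23, tardiness 0
J5: 11→21, due 20, tardiness 1
J2: 21→35, due 14, tardiness 21
J4: 35→50, due 19, tardiness 31
Maximum = 31.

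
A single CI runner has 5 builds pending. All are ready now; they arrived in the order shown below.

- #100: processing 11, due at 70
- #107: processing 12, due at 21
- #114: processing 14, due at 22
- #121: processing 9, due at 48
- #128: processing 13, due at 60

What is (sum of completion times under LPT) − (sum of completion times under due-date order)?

LPT (decreasing processing time): #114 #128 #107 #100 #121.
#114: 0→14
#128: 14→27
#107: 27→39
#100: 39→50
#121: 50→59
Sum = 14+27+39+50+59 = 189.
EDD (increasing due date): #107 #114 #121 #128 #100.
#107: 0→12
#114: 12→26
#121: 26→35
#128: 35→48
#100: 48→59
Sum = 12+26+35+48+59 = 180.
Difference = 189 − 180 = 9.

9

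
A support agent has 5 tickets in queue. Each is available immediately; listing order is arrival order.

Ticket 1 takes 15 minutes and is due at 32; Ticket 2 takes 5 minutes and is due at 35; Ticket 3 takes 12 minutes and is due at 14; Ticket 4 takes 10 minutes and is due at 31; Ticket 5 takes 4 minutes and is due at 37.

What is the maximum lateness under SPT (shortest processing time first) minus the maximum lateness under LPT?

SPT (increasing processing time): Ticket 5 Ticket 2 Ticket 4 Ticket 3 Ticket 1.
Ticket 5: 0→4, due 37, lateness -33
Ticket 2: 4→9, due 35, lateness -26
Ticket 4: 9→19, due 31, lateness -12
Ticket 3: 19→31, due 14, lateness 17
Ticket 1: 31→46, due 32, lateness 14
Maximum = 17.
LPT (decreasing processing time): Ticket 1 Ticket 3 Ticket 4 Ticket 2 Ticket 5.
Ticket 1: 0→15, due 32, lateness -17
Ticket 3: 15→27, due 14, lateness 13
Ticket 4: 27→37, due 31, lateness 6
Ticket 2: 37→42, due 35, lateness 7
Ticket 5: 42→46, due 37, lateness 9
Maximum = 13.
Difference = 17 − 13 = 4.

4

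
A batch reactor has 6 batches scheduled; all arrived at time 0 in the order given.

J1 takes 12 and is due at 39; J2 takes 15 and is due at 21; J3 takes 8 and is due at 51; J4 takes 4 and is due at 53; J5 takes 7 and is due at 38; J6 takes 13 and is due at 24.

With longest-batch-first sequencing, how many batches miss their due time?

LPT (decreasing processing time): J2 J6 J1 J3 J5 J4.
J2: 0→15, due 21, tardiness 0
J6: 15→28, due 24, tardiness 4
J1: 28→40, due 39, tardiness 1
J3: 40→48, due 51, tardiness 0
J5: 48→55, due 38, tardiness 17
J4: 55→59, due 53, tardiness 6
Late batches: 4.

4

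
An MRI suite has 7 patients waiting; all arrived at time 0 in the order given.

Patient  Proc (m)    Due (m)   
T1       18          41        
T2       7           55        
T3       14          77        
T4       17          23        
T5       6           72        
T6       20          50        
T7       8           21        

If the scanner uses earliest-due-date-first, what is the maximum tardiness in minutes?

EDD (increasing due date): T7 T4 T1 T6 T2 T5 T3.
T7: 0→8, due 21, tardiness 0
T4: 8→25, due 23, tardiness 2
T1: 25→43, due 41, tardiness 2
T6: 43→63, due 50, tardiness 13
T2: 63→70, due 55, tardiness 15
T5: 70→76, due 72, tardiness 4
T3: 76→90, due 77, tardiness 13
Maximum = 15.

15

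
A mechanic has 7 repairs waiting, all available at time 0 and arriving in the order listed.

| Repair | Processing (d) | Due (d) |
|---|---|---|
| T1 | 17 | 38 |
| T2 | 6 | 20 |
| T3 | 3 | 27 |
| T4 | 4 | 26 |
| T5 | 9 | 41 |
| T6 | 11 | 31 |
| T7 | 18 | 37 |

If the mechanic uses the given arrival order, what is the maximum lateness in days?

31

FIFO (arrival order): T1 T2 T3 T4 T5 T6 T7.
T1: 0→17, due 38, lateness -21
T2: 17→23, due 20, lateness 3
T3: 23→26, due 27, lateness -1
T4: 26→30, due 26, lateness 4
T5: 30→39, due 41, lateness -2
T6: 39→50, due 31, lateness 19
T7: 50→68, due 37, lateness 31
Maximum = 31.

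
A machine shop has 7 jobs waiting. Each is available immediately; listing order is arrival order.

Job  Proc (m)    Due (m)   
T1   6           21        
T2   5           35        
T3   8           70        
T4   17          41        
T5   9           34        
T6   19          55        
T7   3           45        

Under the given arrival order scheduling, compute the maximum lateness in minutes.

FIFO (arrival order): T1 T2 T3 T4 T5 T6 T7.
T1: 0→6, due 21, lateness -15
T2: 6→11, due 35, lateness -24
T3: 11→19, due 70, lateness -51
T4: 19→36, due 41, lateness -5
T5: 36→45, due 34, lateness 11
T6: 45→64, due 55, lateness 9
T7: 64→67, due 45, lateness 22
Maximum = 22.

22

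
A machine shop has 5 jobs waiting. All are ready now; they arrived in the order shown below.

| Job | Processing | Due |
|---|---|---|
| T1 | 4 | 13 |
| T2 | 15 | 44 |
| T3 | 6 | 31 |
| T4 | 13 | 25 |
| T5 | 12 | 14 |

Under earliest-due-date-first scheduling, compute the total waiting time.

EDD (increasing due date): T1 T5 T4 T3 T2.
T1: waits 0, runs 0→4
T5: waits 4, runs 4→16
T4: waits 16, runs 16→29
T3: waits 29, runs 29→35
T2: waits 35, runs 35→50
Sum = 0+4+16+29+35 = 84.

84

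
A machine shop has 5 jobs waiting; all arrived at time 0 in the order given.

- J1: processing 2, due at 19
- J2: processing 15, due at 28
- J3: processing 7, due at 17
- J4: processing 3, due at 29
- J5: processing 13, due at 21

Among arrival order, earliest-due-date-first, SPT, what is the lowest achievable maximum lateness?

FIFO (arrival order): J1 J2 J3 J4 J5.
J1: 0→2, due 19, lateness -17
J2: 2→17, due 28, lateness -11
J3: 17→24, due 17, lateness 7
J4: 24→27, due 29, lateness -2
J5: 27→40, due 21, lateness 19
Maximum = 19.
EDD (increasing due date): J3 J1 J5 J2 J4.
J3: 0→7, due 17, lateness -10
J1: 7→9, due 19, lateness -10
J5: 9→22, due 21, lateness 1
J2: 22→37, due 28, lateness 9
J4: 37→40, due 29, lateness 11
Maximum = 11.
SPT (increasing processing time): J1 J4 J3 J5 J2.
J1: 0→2, due 19, lateness -17
J4: 2→5, due 29, lateness -24
J3: 5→12, due 17, lateness -5
J5: 12→25, due 21, lateness 4
J2: 25→40, due 28, lateness 12
Maximum = 12.
FIFO 19, EDD 11, SPT 12 → minimum 11.

11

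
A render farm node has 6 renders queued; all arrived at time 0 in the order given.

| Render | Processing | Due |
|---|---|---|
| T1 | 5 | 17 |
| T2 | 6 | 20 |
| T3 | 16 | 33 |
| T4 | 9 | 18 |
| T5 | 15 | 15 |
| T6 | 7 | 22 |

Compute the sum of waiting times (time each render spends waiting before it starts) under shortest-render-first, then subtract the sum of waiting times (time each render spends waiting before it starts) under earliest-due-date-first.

SPT (increasing processing time): T1 T2 T6 T4 T5 T3.
T1: waits 0, runs 0→5
T2: waits 5, runs 5→11
T6: waits 11, runs 11→18
T4: waits 18, runs 18→27
T5: waits 27, runs 27→42
T3: waits 42, runs 42→58
Sum = 0+5+11+18+27+42 = 103.
EDD (increasing due date): T5 T1 T4 T2 T6 T3.
T5: waits 0, runs 0→15
T1: waits 15, runs 15→20
T4: waits 20, runs 20→29
T2: waits 29, runs 29→35
T6: waits 35, runs 35→42
T3: waits 42, runs 42→58
Sum = 0+15+20+29+35+42 = 141.
Difference = 103 − 141 = -38.

-38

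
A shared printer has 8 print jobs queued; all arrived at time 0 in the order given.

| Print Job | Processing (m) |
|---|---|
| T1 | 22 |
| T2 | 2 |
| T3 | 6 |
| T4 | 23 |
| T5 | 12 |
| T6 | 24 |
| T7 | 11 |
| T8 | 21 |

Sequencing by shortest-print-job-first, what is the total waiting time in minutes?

283

SPT (increasing processing time): T2 T3 T7 T5 T8 T1 T4 T6.
T2: waits 0, runs 0→2
T3: waits 2, runs 2→8
T7: waits 8, runs 8→19
T5: waits 19, runs 19→31
T8: waits 31, runs 31→52
T1: waits 52, runs 52→74
T4: waits 74, runs 74→97
T6: waits 97, runs 97→121
Sum = 0+2+8+19+31+52+74+97 = 283.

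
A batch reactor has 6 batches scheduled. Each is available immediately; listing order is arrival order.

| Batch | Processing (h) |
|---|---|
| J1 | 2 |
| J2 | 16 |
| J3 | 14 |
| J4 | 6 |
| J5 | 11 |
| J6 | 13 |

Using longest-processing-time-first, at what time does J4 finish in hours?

60

LPT (decreasing processing time): J2 J3 J6 J5 J4 J1.
J2: 0→16
J3: 16→30
J6: 30→43
J5: 43→54
J4: 54→60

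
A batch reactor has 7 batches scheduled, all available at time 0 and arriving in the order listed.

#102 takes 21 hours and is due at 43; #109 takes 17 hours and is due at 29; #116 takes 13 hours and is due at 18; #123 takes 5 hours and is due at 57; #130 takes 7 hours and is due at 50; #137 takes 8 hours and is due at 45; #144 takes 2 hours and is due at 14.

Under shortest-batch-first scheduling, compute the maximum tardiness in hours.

30

SPT (increasing processing time): #144 #123 #130 #137 #116 #109 #102.
#144: 0→2, due 14, tardiness 0
#123: 2→7, due 57, tardiness 0
#130: 7→14, due 50, tardiness 0
#137: 14→22, due 45, tardiness 0
#116: 22→35, due 18, tardiness 17
#109: 35→52, due 29, tardiness 23
#102: 52→73, due 43, tardiness 30
Maximum = 30.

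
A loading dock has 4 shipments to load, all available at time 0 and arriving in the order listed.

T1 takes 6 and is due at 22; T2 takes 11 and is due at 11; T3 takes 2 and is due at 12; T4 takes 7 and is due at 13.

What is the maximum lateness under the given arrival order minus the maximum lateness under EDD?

FIFO (arrival order): T1 T2 T3 T4.
T1: 0→6, due 22, lateness -16
T2: 6→17, due 11, lateness 6
T3: 17→19, due 12, lateness 7
T4: 19→26, due 13, lateness 13
Maximum = 13.
EDD (increasing due date): T2 T3 T4 T1.
T2: 0→11, due 11, lateness 0
T3: 11→13, due 12, lateness 1
T4: 13→20, due 13, lateness 7
T1: 20→26, due 22, lateness 4
Maximum = 7.
Difference = 13 − 7 = 6.

6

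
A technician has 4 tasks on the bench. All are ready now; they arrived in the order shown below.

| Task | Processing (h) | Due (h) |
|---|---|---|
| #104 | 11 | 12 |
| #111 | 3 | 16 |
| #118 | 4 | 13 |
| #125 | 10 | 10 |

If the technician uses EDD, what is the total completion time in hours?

84

EDD (increasing due date): #125 #104 #118 #111.
#125: 0→10
#104: 10→21
#118: 21→25
#111: 25→28
Sum = 10+21+25+28 = 84.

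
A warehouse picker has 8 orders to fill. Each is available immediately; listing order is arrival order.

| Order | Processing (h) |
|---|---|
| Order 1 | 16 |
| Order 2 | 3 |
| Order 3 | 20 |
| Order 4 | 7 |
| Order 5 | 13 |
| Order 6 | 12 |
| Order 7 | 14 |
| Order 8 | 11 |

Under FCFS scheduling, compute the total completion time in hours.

FIFO (arrival order): Order 1 Order 2 Order 3 Order 4 Order 5 Order 6 Order 7 Order 8.
Order 1: 0→16
Order 2: 16→19
Order 3: 19→39
Order 4: 39→46
Order 5: 46→59
Order 6: 59→71
Order 7: 71→85
Order 8: 85→96
Sum = 16+19+39+46+59+71+85+96 = 431.

431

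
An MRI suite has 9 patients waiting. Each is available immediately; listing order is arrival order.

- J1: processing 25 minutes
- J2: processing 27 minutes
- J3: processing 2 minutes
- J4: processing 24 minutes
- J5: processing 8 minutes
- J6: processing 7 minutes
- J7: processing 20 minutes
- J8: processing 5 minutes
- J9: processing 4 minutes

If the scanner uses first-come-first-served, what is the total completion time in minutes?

741

FIFO (arrival order): J1 J2 J3 J4 J5 J6 J7 J8 J9.
J1: 0→25
J2: 25→52
J3: 52→54
J4: 54→78
J5: 78→86
J6: 86→93
J7: 93→113
J8: 113→118
J9: 118→122
Sum = 25+52+54+78+86+93+113+118+122 = 741.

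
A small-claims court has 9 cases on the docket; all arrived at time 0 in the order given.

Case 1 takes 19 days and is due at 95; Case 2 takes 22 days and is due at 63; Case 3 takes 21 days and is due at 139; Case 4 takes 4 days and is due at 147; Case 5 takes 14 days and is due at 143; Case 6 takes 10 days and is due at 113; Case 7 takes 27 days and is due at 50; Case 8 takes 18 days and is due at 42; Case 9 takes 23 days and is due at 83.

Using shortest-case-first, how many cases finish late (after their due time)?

SPT (increasing processing time): Case 4 Case 6 Case 5 Case 8 Case 1 Case 3 Case 2 Case 9 Case 7.
Case 4: 0→4, due 147, tardiness 0
Case 6: 4→14, due 113, tardiness 0
Case 5: 14→28, due 143, tardiness 0
Case 8: 28→46, due 42, tardiness 4
Case 1: 46→65, due 95, tardiness 0
Case 3: 65→86, due 139, tardiness 0
Case 2: 86→108, due 63, tardiness 45
Case 9: 108→131, due 83, tardiness 48
Case 7: 131→158, due 50, tardiness 108
Late cases: 4.

4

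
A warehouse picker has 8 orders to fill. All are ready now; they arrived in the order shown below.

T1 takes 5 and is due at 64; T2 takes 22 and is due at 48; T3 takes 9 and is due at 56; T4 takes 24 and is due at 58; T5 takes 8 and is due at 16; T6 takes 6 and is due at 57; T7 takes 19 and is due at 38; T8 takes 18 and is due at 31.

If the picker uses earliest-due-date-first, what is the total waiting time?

EDD (increasing due date): T5 T8 T7 T2 T3 T6 T4 T1.
T5: waits 0, runs 0→8
T8: waits 8, runs 8→26
T7: waits 26, runs 26→45
T2: waits 45, runs 45→67
T3: waits 67, runs 67→76
T6: waits 76, runs 76→82
T4: waits 82, runs 82→106
T1: waits 106, runs 106→111
Sum = 0+8+26+45+67+76+82+106 = 410.

410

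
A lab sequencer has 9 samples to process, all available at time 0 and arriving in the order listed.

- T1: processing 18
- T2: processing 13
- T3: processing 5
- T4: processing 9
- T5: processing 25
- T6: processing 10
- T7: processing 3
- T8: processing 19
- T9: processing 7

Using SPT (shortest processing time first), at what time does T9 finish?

SPT (increasing processing time): T7 T3 T9 T4 T6 T2 T1 T8 T5.
T7: 0→3
T3: 3→8
T9: 8→15

15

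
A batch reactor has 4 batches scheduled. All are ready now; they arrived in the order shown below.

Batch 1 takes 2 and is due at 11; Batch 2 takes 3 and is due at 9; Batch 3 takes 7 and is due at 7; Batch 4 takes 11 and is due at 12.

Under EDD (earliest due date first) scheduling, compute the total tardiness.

13

EDD (increasing due date): Batch 3 Batch 2 Batch 1 Batch 4.
Batch 3: 0→7, due 7, tardiness 0
Batch 2: 7→10, due 9, tardiness 1
Batch 1: 10→12, due 11, tardiness 1
Batch 4: 12→23, due 12, tardiness 11
Sum = 0+1+1+11 = 13.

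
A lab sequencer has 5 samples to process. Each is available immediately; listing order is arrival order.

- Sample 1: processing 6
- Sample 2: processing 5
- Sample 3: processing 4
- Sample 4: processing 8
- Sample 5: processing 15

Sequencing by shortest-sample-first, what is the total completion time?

89

SPT (increasing processing time): Sample 3 Sample 2 Sample 1 Sample 4 Sample 5.
Sample 3: 0→4
Sample 2: 4→9
Sample 1: 9→15
Sample 4: 15→23
Sample 5: 23→38
Sum = 4+9+15+23+38 = 89.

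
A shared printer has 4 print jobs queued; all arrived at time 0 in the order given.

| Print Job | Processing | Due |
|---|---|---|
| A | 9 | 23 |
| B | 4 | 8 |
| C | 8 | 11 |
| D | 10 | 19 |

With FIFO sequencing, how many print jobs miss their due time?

FIFO (arrival order): A B C D.
A: 0→9, due 23, tardiness 0
B: 9→13, due 8, tardiness 5
C: 13→21, due 11, tardiness 10
D: 21→31, due 19, tardiness 12
Late print jobs: 3.

3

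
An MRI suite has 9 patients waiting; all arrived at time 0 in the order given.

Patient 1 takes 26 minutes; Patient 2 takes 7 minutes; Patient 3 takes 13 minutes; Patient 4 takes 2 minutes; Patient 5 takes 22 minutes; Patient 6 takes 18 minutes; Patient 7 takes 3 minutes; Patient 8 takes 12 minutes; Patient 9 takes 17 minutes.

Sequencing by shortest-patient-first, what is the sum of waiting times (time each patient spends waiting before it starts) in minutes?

300

SPT (increasing processing time): Patient 4 Patient 7 Patient 2 Patient 8 Patient 3 Patient 9 Patient 6 Patient 5 Patient 1.
Patient 4: waits 0, runs 0→2
Patient 7: waits 2, runs 2→5
Patient 2: waits 5, runs 5→12
Patient 8: waits 12, runs 12→24
Patient 3: waits 24, runs 24→37
Patient 9: waits 37, runs 37→54
Patient 6: waits 54, runs 54→72
Patient 5: waits 72, runs 72→94
Patient 1: waits 94, runs 94→120
Sum = 0+2+5+12+24+37+54+72+94 = 300.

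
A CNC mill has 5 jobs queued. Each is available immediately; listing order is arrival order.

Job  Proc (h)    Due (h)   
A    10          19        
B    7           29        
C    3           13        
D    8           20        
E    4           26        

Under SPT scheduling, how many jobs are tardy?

2

SPT (increasing processing time): C E B D A.
C: 0→3, due 13, tardiness 0
E: 3→7, due 26, tardiness 0
B: 7→14, due 29, tardiness 0
D: 14→22, due 20, tardiness 2
A: 22→32, due 19, tardiness 13
Late jobs: 2.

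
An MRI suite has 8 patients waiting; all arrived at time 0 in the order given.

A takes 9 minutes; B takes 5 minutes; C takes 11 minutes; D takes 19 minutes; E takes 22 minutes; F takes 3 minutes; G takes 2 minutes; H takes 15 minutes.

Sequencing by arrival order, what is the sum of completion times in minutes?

FIFO (arrival order): A B C D E F G H.
A: 0→9
B: 9→14
C: 14→25
D: 25→44
E: 44→66
F: 66→69
G: 69→71
H: 71→86
Sum = 9+14+25+44+66+69+71+86 = 384.

384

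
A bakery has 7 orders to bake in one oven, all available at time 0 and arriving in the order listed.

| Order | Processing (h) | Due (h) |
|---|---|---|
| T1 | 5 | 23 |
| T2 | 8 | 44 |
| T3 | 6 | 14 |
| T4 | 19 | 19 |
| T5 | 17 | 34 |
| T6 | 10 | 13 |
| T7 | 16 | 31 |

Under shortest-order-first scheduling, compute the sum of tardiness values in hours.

120

SPT (increasing processing time): T1 T3 T2 T6 T7 T5 T4.
T1: 0→5, due 23, tardiness 0
T3: 5→11, due 14, tardiness 0
T2: 11→19, due 44, tardiness 0
T6: 19→29, due 13, tardiness 16
T7: 29→45, due 31, tardiness 14
T5: 45→62, due 34, tardiness 28
T4: 62→81, due 19, tardiness 62
Sum = 0+0+0+16+14+28+62 = 120.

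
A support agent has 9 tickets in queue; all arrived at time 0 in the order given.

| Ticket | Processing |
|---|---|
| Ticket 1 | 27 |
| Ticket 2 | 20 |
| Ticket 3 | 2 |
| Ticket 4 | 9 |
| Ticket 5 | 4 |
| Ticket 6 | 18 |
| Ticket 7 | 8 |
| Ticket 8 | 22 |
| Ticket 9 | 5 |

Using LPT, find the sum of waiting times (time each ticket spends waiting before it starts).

654

LPT (decreasing processing time): Ticket 1 Ticket 8 Ticket 2 Ticket 6 Ticket 4 Ticket 7 Ticket 9 Ticket 5 Ticket 3.
Ticket 1: waits 0, runs 0→27
Ticket 8: waits 27, runs 27→49
Ticket 2: waits 49, runs 49→69
Ticket 6: waits 69, runs 69→87
Ticket 4: waits 87, runs 87→96
Ticket 7: waits 96, runs 96→104
Ticket 9: waits 104, runs 104→109
Ticket 5: waits 109, runs 109→113
Ticket 3: waits 113, runs 113→115
Sum = 0+27+49+69+87+96+104+109+113 = 654.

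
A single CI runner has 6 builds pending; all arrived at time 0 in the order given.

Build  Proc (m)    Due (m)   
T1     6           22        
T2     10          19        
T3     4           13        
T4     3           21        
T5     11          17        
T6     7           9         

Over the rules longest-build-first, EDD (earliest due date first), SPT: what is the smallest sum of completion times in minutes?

LPT (decreasing processing time): T5 T2 T6 T1 T3 T4.
T5: 0→11
T2: 11→21
T6: 21→28
T1: 28→34
T3: 34→38
T4: 38→41
Sum = 11+21+28+34+38+41 = 173.
EDD (increasing due date): T6 T3 T5 T2 T4 T1.
T6: 0→7
T3: 7→11
T5: 11→22
T2: 22→32
T4: 32→35
T1: 35→41
Sum = 7+11+22+32+35+41 = 148.
SPT (increasing processing time): T4 T3 T1 T6 T2 T5.
T4: 0→3
T3: 3→7
T1: 7→13
T6: 13→20
T2: 20→30
T5: 30→41
Sum = 3+7+13+20+30+41 = 114.
LPT 173, EDD 148, SPT 114 → minimum 114.

114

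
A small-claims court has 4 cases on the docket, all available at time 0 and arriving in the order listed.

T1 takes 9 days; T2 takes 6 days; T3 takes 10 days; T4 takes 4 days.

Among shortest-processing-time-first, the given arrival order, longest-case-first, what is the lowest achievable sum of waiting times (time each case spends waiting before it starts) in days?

33

SPT (increasing processing time): T4 T2 T1 T3.
T4: waits 0, runs 0→4
T2: waits 4, runs 4→10
T1: waits 10, runs 10→19
T3: waits 19, runs 19→29
Sum = 0+4+10+19 = 33.
FIFO (arrival order): T1 T2 T3 T4.
T1: waits 0, runs 0→9
T2: waits 9, runs 9→15
T3: waits 15, runs 15→25
T4: waits 25, runs 25→29
Sum = 0+9+15+25 = 49.
LPT (decreasing processing time): T3 T1 T2 T4.
T3: waits 0, runs 0→10
T1: waits 10, runs 10→19
T2: waits 19, runs 19→25
T4: waits 25, runs 25→29
Sum = 0+10+19+25 = 54.
SPT 33, FIFO 49, LPT 54 → minimum 33.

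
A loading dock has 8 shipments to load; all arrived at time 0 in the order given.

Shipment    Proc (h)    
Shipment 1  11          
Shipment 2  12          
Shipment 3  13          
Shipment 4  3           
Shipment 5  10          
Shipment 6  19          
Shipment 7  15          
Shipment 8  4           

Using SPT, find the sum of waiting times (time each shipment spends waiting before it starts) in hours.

SPT (increasing processing time): Shipment 4 Shipment 8 Shipment 5 Shipment 1 Shipment 2 Shipment 3 Shipment 7 Shipment 6.
Shipment 4: waits 0, runs 0→3
Shipment 8: waits 3, runs 3→7
Shipment 5: waits 7, runs 7→17
Shipment 1: waits 17, runs 17→28
Shipment 2: waits 28, runs 28→40
Shipment 3: waits 40, runs 40→53
Shipment 7: waits 53, runs 53→68
Shipment 6: waits 68, runs 68→87
Sum = 0+3+7+17+28+40+53+68 = 216.

216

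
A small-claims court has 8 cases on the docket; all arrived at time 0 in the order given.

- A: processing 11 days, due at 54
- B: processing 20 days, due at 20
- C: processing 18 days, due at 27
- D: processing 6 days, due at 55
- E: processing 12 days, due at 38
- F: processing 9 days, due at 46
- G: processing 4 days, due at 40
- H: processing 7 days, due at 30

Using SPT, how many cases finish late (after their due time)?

3

SPT (increasing processing time): G D H F A E C B.
G: 0→4, due 40, tardiness 0
D: 4→10, due 55, tardiness 0
H: 10→17, due 30, tardiness 0
F: 17→26, due 46, tardiness 0
A: 26→37, due 54, tardiness 0
E: 37→49, due 38, tardiness 11
C: 49→67, due 27, tardiness 40
B: 67→87, due 20, tardiness 67
Late cases: 3.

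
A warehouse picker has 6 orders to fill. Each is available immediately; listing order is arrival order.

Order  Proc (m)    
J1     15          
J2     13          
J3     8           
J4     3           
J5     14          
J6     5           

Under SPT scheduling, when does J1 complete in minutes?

SPT (increasing processing time): J4 J6 J3 J2 J5 J1.
J4: 0→3
J6: 3→8
J3: 8→16
J2: 16→29
J5: 29→43
J1: 43→58

58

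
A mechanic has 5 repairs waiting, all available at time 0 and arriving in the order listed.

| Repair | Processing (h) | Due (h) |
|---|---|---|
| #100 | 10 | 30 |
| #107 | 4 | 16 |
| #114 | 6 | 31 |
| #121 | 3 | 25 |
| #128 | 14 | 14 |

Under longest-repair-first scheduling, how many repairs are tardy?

LPT (decreasing processing time): #128 #100 #114 #107 #121.
#128: 0→14, due 14, tardiness 0
#100: 14→24, due 30, tardiness 0
#114: 24→30, due 31, tardiness 0
#107: 30→34, due 16, tardiness 18
#121: 34→37, due 25, tardiness 12
Late repairs: 2.

2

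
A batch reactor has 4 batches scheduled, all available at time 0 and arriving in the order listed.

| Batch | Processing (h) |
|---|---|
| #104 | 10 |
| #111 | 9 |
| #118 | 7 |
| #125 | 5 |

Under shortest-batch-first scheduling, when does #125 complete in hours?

SPT (increasing processing time): #125 #118 #111 #104.
#125: 0→5

5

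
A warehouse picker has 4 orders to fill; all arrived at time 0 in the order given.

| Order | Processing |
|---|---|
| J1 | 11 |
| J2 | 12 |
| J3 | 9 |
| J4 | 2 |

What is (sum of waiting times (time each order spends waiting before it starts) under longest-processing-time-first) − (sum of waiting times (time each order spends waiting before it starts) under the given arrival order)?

LPT (decreasing processing time): J2 J1 J3 J4.
J2: waits 0, runs 0→12
J1: waits 12, runs 12→23
J3: waits 23, runs 23→32
J4: waits 32, runs 32→34
Sum = 0+12+23+32 = 67.
FIFO (arrival order): J1 J2 J3 J4.
J1: waits 0, runs 0→11
J2: waits 11, runs 11→23
J3: waits 23, runs 23→32
J4: waits 32, runs 32→34
Sum = 0+11+23+32 = 66.
Difference = 67 − 66 = 1.

1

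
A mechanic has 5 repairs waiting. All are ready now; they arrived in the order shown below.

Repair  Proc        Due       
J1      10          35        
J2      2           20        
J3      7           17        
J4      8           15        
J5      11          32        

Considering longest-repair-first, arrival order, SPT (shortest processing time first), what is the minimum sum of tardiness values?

8

LPT (decreasing processing time): J5 J1 J4 J3 J2.
J5: 0→11, due 32, tardiness 0
J1: 11→21, due 35, tardiness 0
J4: 21→29, due 15, tardiness 14
J3: 29→36, due 17, tardiness 19
J2: 36→38, due 20, tardiness 18
Sum = 0+0+14+19+18 = 51.
FIFO (arrival order): J1 J2 J3 J4 J5.
J1: 0→10, due 35, tardiness 0
J2: 10→12, due 20, tardiness 0
J3: 12→19, due 17, tardiness 2
J4: 19→27, due 15, tardiness 12
J5: 27→38, due 32, tardiness 6
Sum = 0+0+2+12+6 = 20.
SPT (increasing processing time): J2 J3 J4 J1 J5.
J2: 0→2, due 20, tardiness 0
J3: 2→9, due 17, tardiness 0
J4: 9→17, due 15, tardiness 2
J1: 17→27, due 35, tardiness 0
J5: 27→38, due 32, tardiness 6
Sum = 0+0+2+0+6 = 8.
LPT 51, FIFO 20, SPT 8 → minimum 8.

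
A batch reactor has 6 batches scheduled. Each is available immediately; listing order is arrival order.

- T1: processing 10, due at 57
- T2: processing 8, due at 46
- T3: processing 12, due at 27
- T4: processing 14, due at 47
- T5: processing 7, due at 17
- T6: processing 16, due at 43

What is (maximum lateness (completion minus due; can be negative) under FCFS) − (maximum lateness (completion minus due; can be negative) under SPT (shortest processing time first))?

FIFO (arrival order): T1 T2 T3 T4 T5 T6.
T1: 0→10, due 57, lateness -47
T2: 10→18, due 46, lateness -28
T3: 18→30, due 27, lateness 3
T4: 30→44, due 47, lateness -3
T5: 44→51, due 17, lateness 34
T6: 51→67, due 43, lateness 24
Maximum = 34.
SPT (increasing processing time): T5 T2 T1 T3 T4 T6.
T5: 0→7, due 17, lateness -10
T2: 7→15, due 46, lateness -31
T1: 15→25, due 57, lateness -32
T3: 25→37, due 27, lateness 10
T4: 37→51, due 47, lateness 4
T6: 51→67, due 43, lateness 24
Maximum = 24.
Difference = 34 − 24 = 10.

10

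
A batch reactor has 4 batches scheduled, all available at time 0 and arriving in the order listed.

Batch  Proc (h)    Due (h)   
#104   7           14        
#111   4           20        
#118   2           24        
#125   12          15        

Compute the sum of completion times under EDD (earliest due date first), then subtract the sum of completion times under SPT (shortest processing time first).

28

EDD (increasing due date): #104 #125 #111 #118.
#104: 0→7
#125: 7→19
#111: 19→23
#118: 23→25
Sum = 7+19+23+25 = 74.
SPT (increasing processing time): #118 #111 #104 #125.
#118: 0→2
#111: 2→6
#104: 6→13
#125: 13→25
Sum = 2+6+13+25 = 46.
Difference = 74 − 46 = 28.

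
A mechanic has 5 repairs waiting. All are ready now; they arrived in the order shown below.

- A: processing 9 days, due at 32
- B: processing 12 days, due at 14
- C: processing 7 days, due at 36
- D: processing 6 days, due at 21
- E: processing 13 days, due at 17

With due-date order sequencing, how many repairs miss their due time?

EDD (increasing due date): B E D A C.
B: 0→12, due 14, tardiness 0
E: 12→25, due 17, tardiness 8
D: 25→31, due 21, tardiness 10
A: 31→40, due 32, tardiness 8
C: 40→47, due 36, tardiness 11
Late repairs: 4.

4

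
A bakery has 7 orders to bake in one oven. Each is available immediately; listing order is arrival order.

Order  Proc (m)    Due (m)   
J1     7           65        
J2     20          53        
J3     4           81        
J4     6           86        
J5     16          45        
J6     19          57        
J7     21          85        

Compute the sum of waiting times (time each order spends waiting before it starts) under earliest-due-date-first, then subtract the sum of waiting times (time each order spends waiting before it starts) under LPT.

EDD (increasing due date): J5 J2 J6 J1 J3 J7 J4.
J5: waits 0, runs 0→16
J2: waits 16, runs 16→36
J6: waits 36, runs 36→55
J1: waits 55, runs 55→62
J3: waits 62, runs 62→66
J7: waits 66, runs 66→87
J4: waits 87, runs 87→93
Sum = 0+16+36+55+62+66+87 = 322.
LPT (decreasing processing time): J7 J2 J6 J5 J1 J4 J3.
J7: waits 0, runs 0→21
J2: waits 21, runs 21→41
J6: waits 41, runs 41→60
J5: waits 60, runs 60→76
J1: waits 76, runs 76→83
J4: waits 83, runs 83→89
J3: waits 89, runs 89→93
Sum = 0+21+41+60+76+83+89 = 370.
Difference = 322 − 370 = -48.

-48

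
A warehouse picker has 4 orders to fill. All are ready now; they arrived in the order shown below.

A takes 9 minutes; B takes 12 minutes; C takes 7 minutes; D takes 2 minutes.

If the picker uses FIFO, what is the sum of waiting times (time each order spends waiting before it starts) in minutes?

FIFO (arrival order): A B C D.
A: waits 0, runs 0→9
B: waits 9, runs 9→21
C: waits 21, runs 21→28
D: waits 28, runs 28→30
Sum = 0+9+21+28 = 58.

58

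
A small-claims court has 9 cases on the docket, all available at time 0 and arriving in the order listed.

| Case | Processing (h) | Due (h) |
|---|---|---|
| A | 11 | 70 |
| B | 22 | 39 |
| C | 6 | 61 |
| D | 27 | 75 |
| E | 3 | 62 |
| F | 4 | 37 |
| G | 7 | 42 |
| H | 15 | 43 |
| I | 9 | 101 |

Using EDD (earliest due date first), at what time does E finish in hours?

EDD (increasing due date): F B G H C E A D I.
F: 0→4
B: 4→26
G: 26→33
H: 33→48
C: 48→54
E: 54→57

57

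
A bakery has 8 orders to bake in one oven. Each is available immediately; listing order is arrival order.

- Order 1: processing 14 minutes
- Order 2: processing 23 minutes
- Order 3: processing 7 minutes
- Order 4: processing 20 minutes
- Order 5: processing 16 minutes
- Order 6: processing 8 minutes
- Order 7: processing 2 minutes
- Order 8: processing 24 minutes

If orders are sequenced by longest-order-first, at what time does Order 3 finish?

LPT (decreasing processing time): Order 8 Order 2 Order 4 Order 5 Order 1 Order 6 Order 3 Order 7.
Order 8: 0→24
Order 2: 24→47
Order 4: 47→67
Order 5: 67→83
Order 1: 83→97
Order 6: 97→105
Order 3: 105→112

112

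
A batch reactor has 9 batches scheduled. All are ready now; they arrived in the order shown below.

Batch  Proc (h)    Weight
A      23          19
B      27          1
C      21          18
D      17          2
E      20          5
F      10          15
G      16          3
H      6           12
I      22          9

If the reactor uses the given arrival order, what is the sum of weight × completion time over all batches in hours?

FIFO (arrival order): A B C D E F G H I.
A: finishes 23, weight 19, w·C = 437
B: finishes 50, weight 1, w·C = 50
C: finishes 71, weight 18, w·C = 1278
D: finishes 88, weight 2, w·C = 176
E: finishes 108, weight 5, w·C = 540
F: finishes 118, weight 15, w·C = 1770
G: finishes 134, weight 3, w·C = 402
H: finishes 140, weight 12, w·C = 1680
I: finishes 162, weight 9, w·C = 1458
Sum = 437+50+1278+176+540+1770+402+1680+1458 = 7791.

7791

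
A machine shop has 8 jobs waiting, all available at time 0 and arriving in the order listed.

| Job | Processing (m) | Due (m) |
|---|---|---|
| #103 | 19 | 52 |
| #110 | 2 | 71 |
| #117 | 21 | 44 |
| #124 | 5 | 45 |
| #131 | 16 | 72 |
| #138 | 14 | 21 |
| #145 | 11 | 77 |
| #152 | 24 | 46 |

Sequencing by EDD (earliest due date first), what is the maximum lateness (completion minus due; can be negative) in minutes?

EDD (increasing due date): #138 #117 #124 #152 #103 #110 #131 #145.
#138: 0→14, due 21, lateness -7
#117: 14→35, due 44, lateness -9
#124: 35→40, due 45, lateness -5
#152: 40→64, due 46, lateness 18
#103: 64→83, due 52, lateness 31
#110: 83→85, due 71, lateness 14
#131: 85→101, due 72, lateness 29
#145: 101→112, due 77, lateness 35
Maximum = 35.

35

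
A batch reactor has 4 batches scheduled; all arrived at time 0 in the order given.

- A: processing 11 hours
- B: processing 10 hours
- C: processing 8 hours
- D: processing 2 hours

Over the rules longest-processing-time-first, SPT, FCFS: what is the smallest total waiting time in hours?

32

LPT (decreasing processing time): A B C D.
A: waits 0, runs 0→11
B: waits 11, runs 11→21
C: waits 21, runs 21→29
D: waits 29, runs 29→31
Sum = 0+11+21+29 = 61.
SPT (increasing processing time): D C B A.
D: waits 0, runs 0→2
C: waits 2, runs 2→10
B: waits 10, runs 10→20
A: waits 20, runs 20→31
Sum = 0+2+10+20 = 32.
FIFO (arrival order): A B C D.
A: waits 0, runs 0→11
B: waits 11, runs 11→21
C: waits 21, runs 21→29
D: waits 29, runs 29→31
Sum = 0+11+21+29 = 61.
LPT 61, SPT 32, FIFO 61 → minimum 32.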